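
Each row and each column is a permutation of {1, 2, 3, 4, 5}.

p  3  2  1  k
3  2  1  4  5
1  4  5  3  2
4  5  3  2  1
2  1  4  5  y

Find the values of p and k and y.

Cell (5,5): row 5 already has {1, 2, 4, 5} → 3.
For row 1, column 5: column 5 already has {1, 2, 3, 5}; that leaves 4.
Cell (1,1): row 1 already has {1, 2, 3, 4} → 5.

p = 5, k = 4, y = 3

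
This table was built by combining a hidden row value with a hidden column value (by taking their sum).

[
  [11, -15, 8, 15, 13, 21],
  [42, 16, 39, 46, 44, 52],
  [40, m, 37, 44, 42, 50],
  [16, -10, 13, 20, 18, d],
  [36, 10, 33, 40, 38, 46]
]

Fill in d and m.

The difference between any two rows is the same in every column — this is an addition table with the headers hidden.
Row 4 minus row 1 is 18 − 13 = 5, so its entry in column 6 is 21 + 5 = 26.
Row 3 minus row 1 is 42 − 13 = 29, so its entry in column 2 is -15 + 29 = 14.

d = 26, m = 14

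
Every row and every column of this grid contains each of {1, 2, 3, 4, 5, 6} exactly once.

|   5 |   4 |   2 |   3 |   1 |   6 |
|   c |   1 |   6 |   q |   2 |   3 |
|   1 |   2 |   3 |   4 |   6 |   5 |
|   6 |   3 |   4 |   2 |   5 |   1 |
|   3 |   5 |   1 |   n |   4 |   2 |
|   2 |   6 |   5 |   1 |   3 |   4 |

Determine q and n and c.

Cell (2,1): column 1 already has {1, 2, 3, 5, 6} → 4.
At (row 2, col 4): row 2 already has {1, 2, 3, 4, 6}, so the value is 5.
For row 5, column 4: row 5 already has {1, 2, 3, 4, 5}; that leaves 6.

q = 5, n = 6, c = 4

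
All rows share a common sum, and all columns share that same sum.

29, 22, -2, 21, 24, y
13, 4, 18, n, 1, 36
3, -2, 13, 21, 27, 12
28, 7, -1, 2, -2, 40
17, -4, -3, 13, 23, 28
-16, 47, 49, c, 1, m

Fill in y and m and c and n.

Rows 3 and 4 both sum to 74, so that's the common total.
Row 2 has 13 + 4 + 18 + 1 + 36 = 72; the blank must be 74 − 72 = 2.
Column 4 has 21 + 2 + 21 + 2 + 13 = 59; the blank must be 74 − 59 = 15.
Row 6 has -16 + 47 + 49 + 15 + 1 = 96; the blank must be 74 − 96 = -22.
Row 1 has 29 + 22 − 2 + 21 + 24 = 94; the blank must be 74 − 94 = -20.

y = -20, m = -22, c = 15, n = 2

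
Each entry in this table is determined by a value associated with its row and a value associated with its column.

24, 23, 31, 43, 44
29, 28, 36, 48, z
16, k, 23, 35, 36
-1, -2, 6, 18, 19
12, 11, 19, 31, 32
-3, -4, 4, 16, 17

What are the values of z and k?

The difference between any two rows is the same in every column — this is an addition table with the headers hidden.
Row 2 minus row 1 is 36 − 31 = 5, so its entry in column 5 is 44 + 5 = 49.
Row 3 minus row 1 is 23 − 31 = -8, so its entry in column 2 is 23 + (-8) = 15.

z = 49, k = 15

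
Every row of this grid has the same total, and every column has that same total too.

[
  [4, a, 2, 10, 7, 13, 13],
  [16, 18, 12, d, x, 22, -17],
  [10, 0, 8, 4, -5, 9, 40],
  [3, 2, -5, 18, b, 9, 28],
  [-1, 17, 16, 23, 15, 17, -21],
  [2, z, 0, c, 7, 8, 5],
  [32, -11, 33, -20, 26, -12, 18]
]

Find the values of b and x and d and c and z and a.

b = 11, x = 5, d = 10, c = 21, z = 23, a = 17

Rows 3 and 5 both sum to 66, so that's the common total.
The known cells in row 1 total 49, leaving 66 − 49 = 17 for the blank.
The known cells in row 4 total 55, leaving 66 − 55 = 11 for the blank.
The known cells in column 2 total 43, leaving 66 − 43 = 23 for the blank.
The known cells in column 5 total 61, leaving 66 − 61 = 5 for the blank.
The known cells in row 6 total 45, leaving 66 − 45 = 21 for the blank.
The known cells in row 2 total 56, leaving 66 − 56 = 10 for the blank.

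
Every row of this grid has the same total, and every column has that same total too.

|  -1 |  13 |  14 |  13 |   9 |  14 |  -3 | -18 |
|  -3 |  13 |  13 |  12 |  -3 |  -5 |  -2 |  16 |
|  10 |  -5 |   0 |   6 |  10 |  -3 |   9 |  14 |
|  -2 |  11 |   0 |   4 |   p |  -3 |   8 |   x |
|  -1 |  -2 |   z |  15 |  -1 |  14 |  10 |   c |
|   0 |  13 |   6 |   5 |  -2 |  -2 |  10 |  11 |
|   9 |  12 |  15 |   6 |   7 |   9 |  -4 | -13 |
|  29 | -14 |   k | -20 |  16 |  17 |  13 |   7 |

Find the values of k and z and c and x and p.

k = -7, z = 0, c = 6, x = 18, p = 5

Rows 1 and 2 both sum to 41, so that's the common total.
Column 5: 9 − 3 + 10 − 1 − 2 + 7 + 16 = 36, so its missing entry is 41 − 36 = 5.
Row 4: -2 + 11 + 0 + 4 + 5 − 3 + 8 = 23, so its missing entry is 41 − 23 = 18.
Row 8: 29 − 14 − 20 + 16 + 17 + 13 + 7 = 48, so its missing entry is 41 − 48 = -7.
Column 3: 14 + 13 + 0 + 0 + 6 + 15 − 7 = 41, so its missing entry is 41 − 41 = 0.
Row 5: -1 − 2 + 0 + 15 − 1 + 14 + 10 = 35, so its missing entry is 41 − 35 = 6.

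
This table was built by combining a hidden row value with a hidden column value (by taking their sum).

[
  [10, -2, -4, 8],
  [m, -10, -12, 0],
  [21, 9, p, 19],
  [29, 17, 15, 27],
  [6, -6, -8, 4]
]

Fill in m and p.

m = 2, p = 7

The difference between any two rows is the same in every column — this is an addition table with the headers hidden.
Row 2 minus row 1 is -10 − (-2) = -8, so its entry in column 1 is 10 + (-8) = 2.
Row 3 minus row 1 is 9 − (-2) = 11, so its entry in column 3 is -4 + 11 = 7.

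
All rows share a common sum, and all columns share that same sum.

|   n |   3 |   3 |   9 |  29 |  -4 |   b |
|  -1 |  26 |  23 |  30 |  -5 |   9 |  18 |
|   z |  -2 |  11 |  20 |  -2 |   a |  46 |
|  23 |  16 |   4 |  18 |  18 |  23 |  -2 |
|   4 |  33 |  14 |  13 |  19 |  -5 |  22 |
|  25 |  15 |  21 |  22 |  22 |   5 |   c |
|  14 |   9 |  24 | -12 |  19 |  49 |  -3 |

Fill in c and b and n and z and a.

Rows 2 and 4 both sum to 100, so that's the common total.
Row 6 has 25 + 15 + 21 + 22 + 22 + 5 = 110; the blank must be 100 − 110 = -10.
Column 7 has 18 + 46 − 2 + 22 − 10 − 3 = 71; the blank must be 100 − 71 = 29.
Row 1 has 3 + 3 + 9 + 29 − 4 + 29 = 69; the blank must be 100 − 69 = 31.
Column 1 has 31 − 1 + 23 + 4 + 25 + 14 = 96; the blank must be 100 − 96 = 4.
Row 3 has 4 − 2 + 11 + 20 − 2 + 46 = 77; the blank must be 100 − 77 = 23.

c = -10, b = 29, n = 31, z = 4, a = 23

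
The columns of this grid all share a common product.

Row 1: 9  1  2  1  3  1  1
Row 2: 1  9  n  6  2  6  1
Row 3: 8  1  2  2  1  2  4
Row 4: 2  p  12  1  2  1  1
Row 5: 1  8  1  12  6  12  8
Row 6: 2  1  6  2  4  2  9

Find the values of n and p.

n = 1, p = 4

Columns 6 and 7 each multiply to 288, so every column has product 288.
Column 3: 2×2×12×1×6 = 288, so the missing entry is 288 ÷ 288 = 1.
Column 2: 1×9×1×8×1 = 72, so the missing entry is 288 ÷ 72 = 4.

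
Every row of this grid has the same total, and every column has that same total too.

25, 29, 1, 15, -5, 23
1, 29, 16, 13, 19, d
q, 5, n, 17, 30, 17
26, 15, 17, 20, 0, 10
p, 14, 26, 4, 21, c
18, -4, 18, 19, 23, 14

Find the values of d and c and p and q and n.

Rows 1 and 4 both sum to 88, so that's the common total.
The known cells in row 2 total 78, leaving 88 − 78 = 10 for the blank.
The known cells in column 6 total 74, leaving 88 − 74 = 14 for the blank.
The known cells in row 5 total 79, leaving 88 − 79 = 9 for the blank.
The known cells in column 1 total 79, leaving 88 − 79 = 9 for the blank.
The known cells in row 3 total 78, leaving 88 − 78 = 10 for the blank.

d = 10, c = 14, p = 9, q = 9, n = 10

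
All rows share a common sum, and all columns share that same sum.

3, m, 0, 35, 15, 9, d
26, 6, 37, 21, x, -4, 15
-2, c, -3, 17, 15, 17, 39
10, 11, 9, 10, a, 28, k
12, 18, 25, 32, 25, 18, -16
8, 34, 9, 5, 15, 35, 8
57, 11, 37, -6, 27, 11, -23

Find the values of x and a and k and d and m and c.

x = 13, a = 4, k = 42, d = 49, m = 3, c = 31

Rows 5 and 6 both sum to 114, so that's the common total.
The known cells in row 3 total 83, leaving 114 − 83 = 31 for the blank.
The known cells in column 2 total 111, leaving 114 − 111 = 3 for the blank.
The known cells in row 2 total 101, leaving 114 − 101 = 13 for the blank.
The known cells in column 5 total 110, leaving 114 − 110 = 4 for the blank.
The known cells in row 1 total 65, leaving 114 − 65 = 49 for the blank.
The known cells in row 4 total 72, leaving 114 − 72 = 42 for the blank.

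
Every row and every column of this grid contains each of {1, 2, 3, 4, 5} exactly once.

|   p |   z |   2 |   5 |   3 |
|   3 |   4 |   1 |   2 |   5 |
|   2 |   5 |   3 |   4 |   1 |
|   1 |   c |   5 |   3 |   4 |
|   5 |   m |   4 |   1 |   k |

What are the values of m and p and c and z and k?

At (row 5, col 5): column 5 already has {1, 3, 4, 5}, so the value is 2.
At (row 1, col 1): column 1 already has {1, 2, 3, 5}, so the value is 4.
At (row 1, col 2): row 1 already has {2, 3, 4, 5}, so the value is 1.
Cell (4,2): row 4 already has {1, 3, 4, 5} → 2.
For row 5, column 2: row 5 already has {1, 2, 4, 5}; that leaves 3.

m = 3, p = 4, c = 2, z = 1, k = 2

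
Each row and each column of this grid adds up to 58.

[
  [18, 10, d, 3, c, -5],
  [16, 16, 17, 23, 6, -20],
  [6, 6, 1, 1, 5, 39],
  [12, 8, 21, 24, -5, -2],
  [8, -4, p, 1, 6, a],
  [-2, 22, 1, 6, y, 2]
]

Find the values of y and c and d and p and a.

y = 29, c = 17, d = 15, p = 3, a = 44

The known cells in row 6 total 29, leaving 58 − 29 = 29 for the blank.
The known cells in column 5 total 41, leaving 58 − 41 = 17 for the blank.
The known cells in column 6 total 14, leaving 58 − 14 = 44 for the blank.
The known cells in row 5 total 55, leaving 58 − 55 = 3 for the blank.
The known cells in row 1 total 43, leaving 58 − 43 = 15 for the blank.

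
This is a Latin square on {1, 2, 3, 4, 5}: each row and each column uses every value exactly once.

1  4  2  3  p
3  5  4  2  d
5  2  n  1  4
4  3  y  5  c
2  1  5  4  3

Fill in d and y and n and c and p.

d = 1, y = 1, n = 3, c = 2, p = 5

Cell (1,5): row 1 already has {1, 2, 3, 4} → 5.
Cell (2,5): row 2 already has {2, 3, 4, 5} → 1.
For row 4, column 5: column 5 already has {1, 3, 4, 5}; that leaves 2.
For row 3, column 3: row 3 already has {1, 2, 4, 5}; that leaves 3.
For row 4, column 3: row 4 already has {2, 3, 4, 5}; that leaves 1.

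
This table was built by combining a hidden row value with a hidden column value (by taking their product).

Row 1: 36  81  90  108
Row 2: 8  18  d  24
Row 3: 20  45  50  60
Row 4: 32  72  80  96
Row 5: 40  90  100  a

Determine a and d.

a = 120, d = 20

Each row is a constant multiple of every other row — this is a multiplication table with the headers hidden.
Row 5 is 40/36 = 10/9 times row 1, so its entry in column 4 is 108 × 10/9 = 120.
Row 2 is 8/36 = 2/9 times row 1, so its entry in column 3 is 90 × 2/9 = 20.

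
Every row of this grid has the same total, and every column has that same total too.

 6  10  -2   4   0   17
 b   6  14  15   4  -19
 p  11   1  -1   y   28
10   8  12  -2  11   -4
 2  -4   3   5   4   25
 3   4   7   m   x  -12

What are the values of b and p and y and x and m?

Rows 1 and 4 both sum to 35, so that's the common total.
Column 4: 4 + 15 − 1 − 2 + 5 = 21, so its missing entry is 35 − 21 = 14.
Row 6: 3 + 4 + 7 + 14 − 12 = 16, so its missing entry is 35 − 16 = 19.
Column 5: 0 + 4 + 11 + 4 + 19 = 38, so its missing entry is 35 − 38 = -3.
Row 3: 11 + 1 − 1 − 3 + 28 = 36, so its missing entry is 35 − 36 = -1.
Row 2: 6 + 14 + 15 + 4 − 19 = 20, so its missing entry is 35 − 20 = 15.

b = 15, p = -1, y = -3, x = 19, m = 14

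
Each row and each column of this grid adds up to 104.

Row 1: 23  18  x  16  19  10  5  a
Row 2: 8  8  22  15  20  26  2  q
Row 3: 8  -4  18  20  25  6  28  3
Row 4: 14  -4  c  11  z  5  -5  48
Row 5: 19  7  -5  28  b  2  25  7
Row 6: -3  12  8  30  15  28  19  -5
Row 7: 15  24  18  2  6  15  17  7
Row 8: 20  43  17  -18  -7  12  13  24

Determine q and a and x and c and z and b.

q = 3, a = 17, x = -4, c = 30, z = 5, b = 21

The known cells in row 5 total 83, leaving 104 − 83 = 21 for the blank.
The known cells in column 5 total 99, leaving 104 − 99 = 5 for the blank.
The known cells in row 2 total 101, leaving 104 − 101 = 3 for the blank.
The known cells in column 8 total 87, leaving 104 − 87 = 17 for the blank.
The known cells in row 1 total 108, leaving 104 − 108 = -4 for the blank.
The known cells in row 4 total 74, leaving 104 − 74 = 30 for the blank.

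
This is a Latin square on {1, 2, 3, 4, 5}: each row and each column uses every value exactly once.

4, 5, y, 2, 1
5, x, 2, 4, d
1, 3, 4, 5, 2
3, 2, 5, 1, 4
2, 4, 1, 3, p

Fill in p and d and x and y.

p = 5, d = 3, x = 1, y = 3

Cell (5,5): row 5 already has {1, 2, 3, 4} → 5.
For row 1, column 3: row 1 already has {1, 2, 4, 5}; that leaves 3.
At (row 2, col 5): column 5 already has {1, 2, 4, 5}, so the value is 3.
For row 2, column 2: row 2 already has {2, 3, 4, 5}; that leaves 1.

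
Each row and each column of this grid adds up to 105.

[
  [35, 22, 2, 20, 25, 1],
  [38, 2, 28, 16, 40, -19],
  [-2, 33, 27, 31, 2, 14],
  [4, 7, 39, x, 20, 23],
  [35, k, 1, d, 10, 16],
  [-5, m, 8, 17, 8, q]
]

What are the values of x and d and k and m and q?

x = 12, d = 9, k = 34, m = 7, q = 70

The known cells in column 6 total 35, leaving 105 − 35 = 70 for the blank.
The known cells in row 6 total 98, leaving 105 − 98 = 7 for the blank.
The known cells in row 4 total 93, leaving 105 − 93 = 12 for the blank.
The known cells in column 4 total 96, leaving 105 − 96 = 9 for the blank.
The known cells in row 5 total 71, leaving 105 − 71 = 34 for the blank.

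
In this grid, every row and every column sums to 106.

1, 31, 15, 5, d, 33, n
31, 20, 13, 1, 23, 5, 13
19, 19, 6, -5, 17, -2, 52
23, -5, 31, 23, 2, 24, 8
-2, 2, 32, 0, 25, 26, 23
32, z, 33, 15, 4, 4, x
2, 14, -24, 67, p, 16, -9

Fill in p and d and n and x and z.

The known cells in column 2 total 81, leaving 106 − 81 = 25 for the blank.
The known cells in row 7 total 66, leaving 106 − 66 = 40 for the blank.
The known cells in column 5 total 111, leaving 106 − 111 = -5 for the blank.
The known cells in row 1 total 80, leaving 106 − 80 = 26 for the blank.
The known cells in row 6 total 113, leaving 106 − 113 = -7 for the blank.

p = 40, d = -5, n = 26, x = -7, z = 25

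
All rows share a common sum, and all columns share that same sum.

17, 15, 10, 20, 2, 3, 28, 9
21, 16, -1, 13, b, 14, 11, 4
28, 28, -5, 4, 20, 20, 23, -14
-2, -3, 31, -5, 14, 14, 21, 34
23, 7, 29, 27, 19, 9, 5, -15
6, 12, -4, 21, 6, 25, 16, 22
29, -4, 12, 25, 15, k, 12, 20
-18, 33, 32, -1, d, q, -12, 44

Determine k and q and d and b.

k = -5, q = 24, d = 2, b = 26

Rows 1 and 3 both sum to 104, so that's the common total.
The known cells in row 2 total 78, leaving 104 − 78 = 26 for the blank.
The known cells in column 5 total 102, leaving 104 − 102 = 2 for the blank.
The known cells in row 8 total 80, leaving 104 − 80 = 24 for the blank.
The known cells in row 7 total 109, leaving 104 − 109 = -5 for the blank.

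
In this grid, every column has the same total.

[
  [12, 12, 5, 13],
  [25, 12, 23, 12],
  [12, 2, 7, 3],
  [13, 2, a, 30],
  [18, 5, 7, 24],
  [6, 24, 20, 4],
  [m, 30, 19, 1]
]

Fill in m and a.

The complete columns each total 87.
Column 1 is missing 87 − 86 = 1 (since 12 + 25 + 12 + 13 + 18 + 6 = 86).
Column 3 is missing 87 − 81 = 6 (since 5 + 23 + 7 + 7 + 20 + 19 = 81).

m = 1, a = 6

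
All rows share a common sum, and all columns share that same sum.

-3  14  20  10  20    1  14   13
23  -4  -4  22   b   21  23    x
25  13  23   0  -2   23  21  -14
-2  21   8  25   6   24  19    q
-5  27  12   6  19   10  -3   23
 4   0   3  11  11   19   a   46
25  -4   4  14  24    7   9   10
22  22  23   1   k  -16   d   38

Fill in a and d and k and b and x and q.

Rows 1 and 3 both sum to 89, so that's the common total.
Row 4 has -2 + 21 + 8 + 25 + 6 + 24 + 19 = 101; the blank must be 89 − 101 = -12.
Column 8 has 13 − 14 − 12 + 23 + 46 + 10 + 38 = 104; the blank must be 89 − 104 = -15.
Row 2 has 23 − 4 − 4 + 22 + 21 + 23 − 15 = 66; the blank must be 89 − 66 = 23.
Column 5 has 20 + 23 − 2 + 6 + 19 + 11 + 24 = 101; the blank must be 89 − 101 = -12.
Row 8 has 22 + 22 + 23 + 1 − 12 − 16 + 38 = 78; the blank must be 89 − 78 = 11.
Row 6 has 4 + 0 + 3 + 11 + 11 + 19 + 46 = 94; the blank must be 89 − 94 = -5.

a = -5, d = 11, k = -12, b = 23, x = -15, q = -12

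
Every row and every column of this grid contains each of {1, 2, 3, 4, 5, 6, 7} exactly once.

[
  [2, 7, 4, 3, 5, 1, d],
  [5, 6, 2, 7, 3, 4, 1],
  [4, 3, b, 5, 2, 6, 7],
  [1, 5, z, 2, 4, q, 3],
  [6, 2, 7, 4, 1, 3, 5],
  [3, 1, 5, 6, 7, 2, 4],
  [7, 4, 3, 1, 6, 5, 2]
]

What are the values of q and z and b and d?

q = 7, z = 6, b = 1, d = 6

At (row 3, col 3): row 3 already has {2, 3, 4, 5, 6, 7}, so the value is 1.
At (row 4, col 3): column 3 already has {1, 2, 3, 4, 5, 7}, so the value is 6.
At (row 4, col 6): row 4 already has {1, 2, 3, 4, 5, 6}, so the value is 7.
For row 1, column 7: row 1 already has {1, 2, 3, 4, 5, 7}; that leaves 6.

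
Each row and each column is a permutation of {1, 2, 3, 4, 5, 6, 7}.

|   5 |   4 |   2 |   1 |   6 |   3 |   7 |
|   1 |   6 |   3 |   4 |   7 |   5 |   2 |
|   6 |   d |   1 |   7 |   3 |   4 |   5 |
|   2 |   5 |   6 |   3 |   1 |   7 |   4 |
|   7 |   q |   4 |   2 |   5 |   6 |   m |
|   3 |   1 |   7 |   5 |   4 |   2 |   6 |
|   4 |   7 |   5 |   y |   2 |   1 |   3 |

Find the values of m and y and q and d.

m = 1, y = 6, q = 3, d = 2

For row 5, column 7: column 7 already has {2, 3, 4, 5, 6, 7}; that leaves 1.
For row 5, column 2: row 5 already has {1, 2, 4, 5, 6, 7}; that leaves 3.
Cell (3,2): row 3 already has {1, 3, 4, 5, 6, 7} → 2.
At (row 7, col 4): row 7 already has {1, 2, 3, 4, 5, 7}, so the value is 6.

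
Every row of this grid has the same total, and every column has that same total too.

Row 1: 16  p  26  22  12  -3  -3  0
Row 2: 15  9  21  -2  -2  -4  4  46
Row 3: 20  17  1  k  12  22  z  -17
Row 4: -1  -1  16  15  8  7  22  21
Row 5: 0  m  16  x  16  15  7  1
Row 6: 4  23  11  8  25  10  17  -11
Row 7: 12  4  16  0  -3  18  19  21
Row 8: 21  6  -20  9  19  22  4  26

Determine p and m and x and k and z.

p = 17, m = 12, x = 20, k = 15, z = 17

Rows 2 and 4 both sum to 87, so that's the common total.
Row 1: 16 + 26 + 22 + 12 − 3 − 3 + 0 = 70, so its missing entry is 87 − 70 = 17.
Column 7: -3 + 4 + 22 + 7 + 17 + 19 + 4 = 70, so its missing entry is 87 − 70 = 17.
Row 3: 20 + 17 + 1 + 12 + 22 + 17 − 17 = 72, so its missing entry is 87 − 72 = 15.
Column 4: 22 − 2 + 15 + 15 + 8 + 0 + 9 = 67, so its missing entry is 87 − 67 = 20.
Row 5: 0 + 16 + 20 + 16 + 15 + 7 + 1 = 75, so its missing entry is 87 − 75 = 12.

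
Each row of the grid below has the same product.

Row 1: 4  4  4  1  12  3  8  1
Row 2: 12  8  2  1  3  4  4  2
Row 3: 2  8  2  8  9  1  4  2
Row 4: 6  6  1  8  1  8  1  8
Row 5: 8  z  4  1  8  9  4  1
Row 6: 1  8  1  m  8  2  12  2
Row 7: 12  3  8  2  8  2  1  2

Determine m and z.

Rows 1 and 3 each multiply to 18432, so every row has product 18432.
Row 6: 1×8×1×8×2×12×2 = 3072, so the missing entry is 18432 ÷ 3072 = 6.
Row 5: 8×4×1×8×9×4×1 = 9216, so the missing entry is 18432 ÷ 9216 = 2.

m = 6, z = 2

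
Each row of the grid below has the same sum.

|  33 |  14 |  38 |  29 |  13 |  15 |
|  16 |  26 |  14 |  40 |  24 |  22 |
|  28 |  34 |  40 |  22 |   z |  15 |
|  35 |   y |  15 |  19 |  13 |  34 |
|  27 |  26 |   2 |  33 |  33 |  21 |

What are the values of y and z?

y = 26, z = 3

The complete rows each total 142.
Row 4 is missing 142 − 116 = 26 (since 35 + 15 + 19 + 13 + 34 = 116).
Row 3 is missing 142 − 139 = 3 (since 28 + 34 + 40 + 22 + 15 = 139).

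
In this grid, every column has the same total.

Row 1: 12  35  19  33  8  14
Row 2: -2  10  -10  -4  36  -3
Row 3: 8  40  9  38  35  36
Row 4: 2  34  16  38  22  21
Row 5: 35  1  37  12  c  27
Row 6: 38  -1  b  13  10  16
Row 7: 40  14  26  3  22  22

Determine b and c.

Column 1 sums to 133 and so does column 2; that's the common total.
In column 3 the known cells total 97, leaving 133 − 97 = 36.
In column 5 the known cells total 133, leaving 133 − 133 = 0.

b = 36, c = 0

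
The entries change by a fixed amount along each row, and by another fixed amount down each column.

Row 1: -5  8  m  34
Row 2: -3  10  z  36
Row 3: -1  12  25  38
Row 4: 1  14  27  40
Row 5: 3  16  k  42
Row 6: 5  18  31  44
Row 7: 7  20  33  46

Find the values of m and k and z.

m = 21, k = 29, z = 23

Along each row the entries change by 13 per step; down each column they change by 2.
Row 1: from -5 at column 1, stepping by 13 to column 3 gives 21.
Row 5: from 3 at column 1, stepping by 13 to column 3 gives 29.
Row 2: from -3 at column 1, stepping by 13 to column 3 gives 23.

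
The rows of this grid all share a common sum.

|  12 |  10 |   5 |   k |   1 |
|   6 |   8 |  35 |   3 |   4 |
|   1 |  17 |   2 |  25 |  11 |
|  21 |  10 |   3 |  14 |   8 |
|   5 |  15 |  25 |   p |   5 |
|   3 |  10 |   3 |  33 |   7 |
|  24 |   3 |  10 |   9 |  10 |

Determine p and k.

p = 6, k = 28

Rows 2 and 3 both add up to 56, so every row sums to 56.
Row 5: 5 + 15 + 25 + 5 = 50, so the missing entry is 56 − 50 = 6.
Row 1: 12 + 10 + 5 + 1 = 28, so the missing entry is 56 − 28 = 28.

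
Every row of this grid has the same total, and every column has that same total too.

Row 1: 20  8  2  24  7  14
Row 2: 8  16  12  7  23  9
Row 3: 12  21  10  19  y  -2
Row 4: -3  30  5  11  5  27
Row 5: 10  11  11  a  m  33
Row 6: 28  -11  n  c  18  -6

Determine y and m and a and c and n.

y = 15, m = 7, a = 3, c = 11, n = 35

Rows 1 and 2 both sum to 75, so that's the common total.
Row 3: 12 + 21 + 10 + 19 − 2 = 60, so its missing entry is 75 − 60 = 15.
Column 5: 7 + 23 + 15 + 5 + 18 = 68, so its missing entry is 75 − 68 = 7.
Row 5: 10 + 11 + 11 + 7 + 33 = 72, so its missing entry is 75 − 72 = 3.
Column 4: 24 + 7 + 19 + 11 + 3 = 64, so its missing entry is 75 − 64 = 11.
Row 6: 28 − 11 + 11 + 18 − 6 = 40, so its missing entry is 75 − 40 = 35.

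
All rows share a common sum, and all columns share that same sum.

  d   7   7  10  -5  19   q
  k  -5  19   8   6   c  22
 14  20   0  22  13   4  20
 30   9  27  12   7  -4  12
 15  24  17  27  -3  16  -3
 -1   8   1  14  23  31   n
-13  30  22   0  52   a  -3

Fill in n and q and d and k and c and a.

Rows 3 and 4 both sum to 93, so that's the common total.
Row 7 has -13 + 30 + 22 + 0 + 52 − 3 = 88; the blank must be 93 − 88 = 5.
Column 6 has 19 + 4 − 4 + 16 + 31 + 5 = 71; the blank must be 93 − 71 = 22.
Row 6 has -1 + 8 + 1 + 14 + 23 + 31 = 76; the blank must be 93 − 76 = 17.
Column 7 has 22 + 20 + 12 − 3 + 17 − 3 = 65; the blank must be 93 − 65 = 28.
Row 1 has 7 + 7 + 10 − 5 + 19 + 28 = 66; the blank must be 93 − 66 = 27.
Row 2 has -5 + 19 + 8 + 6 + 22 + 22 = 72; the blank must be 93 − 72 = 21.

n = 17, q = 28, d = 27, k = 21, c = 22, a = 5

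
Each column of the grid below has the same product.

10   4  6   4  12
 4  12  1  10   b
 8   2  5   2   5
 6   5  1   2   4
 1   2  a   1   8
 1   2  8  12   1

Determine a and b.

Columns 1 and 2 each multiply to 1920, so every column has product 1920.
Column 3: 6×1×5×1×8 = 240, so the missing entry is 1920 ÷ 240 = 8.
Column 5: 12×5×4×8×1 = 1920, so the missing entry is 1920 ÷ 1920 = 1.

a = 8, b = 1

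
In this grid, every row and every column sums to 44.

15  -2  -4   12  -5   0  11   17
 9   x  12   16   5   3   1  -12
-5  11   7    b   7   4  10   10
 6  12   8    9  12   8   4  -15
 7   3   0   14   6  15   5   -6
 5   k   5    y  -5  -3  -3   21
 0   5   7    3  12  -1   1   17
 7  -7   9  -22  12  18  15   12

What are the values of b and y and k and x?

The known cells in row 3 total 44, leaving 44 − 44 = 0 for the blank.
The known cells in column 4 total 32, leaving 44 − 32 = 12 for the blank.
The known cells in row 6 total 32, leaving 44 − 32 = 12 for the blank.
The known cells in row 2 total 34, leaving 44 − 34 = 10 for the blank.

b = 0, y = 12, k = 12, x = 10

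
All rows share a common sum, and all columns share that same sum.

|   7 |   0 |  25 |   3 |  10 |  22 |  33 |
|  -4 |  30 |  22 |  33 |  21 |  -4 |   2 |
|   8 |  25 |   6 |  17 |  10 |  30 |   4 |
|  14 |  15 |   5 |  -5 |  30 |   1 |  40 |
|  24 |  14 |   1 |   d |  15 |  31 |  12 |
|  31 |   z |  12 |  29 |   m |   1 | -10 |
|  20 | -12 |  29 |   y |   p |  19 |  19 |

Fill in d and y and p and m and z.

Rows 1 and 2 both sum to 100, so that's the common total.
Row 5 has 24 + 14 + 1 + 15 + 31 + 12 = 97; the blank must be 100 − 97 = 3.
Column 2 has 0 + 30 + 25 + 15 + 14 − 12 = 72; the blank must be 100 − 72 = 28.
Row 6 has 31 + 28 + 12 + 29 + 1 − 10 = 91; the blank must be 100 − 91 = 9.
Column 5 has 10 + 21 + 10 + 30 + 15 + 9 = 95; the blank must be 100 − 95 = 5.
Row 7 has 20 − 12 + 29 + 5 + 19 + 19 = 80; the blank must be 100 − 80 = 20.

d = 3, y = 20, p = 5, m = 9, z = 28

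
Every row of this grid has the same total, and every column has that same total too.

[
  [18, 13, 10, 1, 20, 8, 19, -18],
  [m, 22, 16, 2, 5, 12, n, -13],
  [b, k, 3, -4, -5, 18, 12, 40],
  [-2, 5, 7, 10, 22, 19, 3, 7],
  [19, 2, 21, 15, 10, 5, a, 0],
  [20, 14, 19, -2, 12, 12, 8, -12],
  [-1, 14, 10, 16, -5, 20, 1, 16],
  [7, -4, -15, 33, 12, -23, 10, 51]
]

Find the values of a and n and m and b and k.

a = -1, n = 19, m = 8, b = 2, k = 5

Rows 1 and 4 both sum to 71, so that's the common total.
Column 2 has 13 + 22 + 5 + 2 + 14 + 14 − 4 = 66; the blank must be 71 − 66 = 5.
Row 5 has 19 + 2 + 21 + 15 + 10 + 5 + 0 = 72; the blank must be 71 − 72 = -1.
Row 3 has 5 + 3 − 4 − 5 + 18 + 12 + 40 = 69; the blank must be 71 − 69 = 2.
Column 1 has 18 + 2 − 2 + 19 + 20 − 1 + 7 = 63; the blank must be 71 − 63 = 8.
Row 2 has 8 + 22 + 16 + 2 + 5 + 12 − 13 = 52; the blank must be 71 − 52 = 19.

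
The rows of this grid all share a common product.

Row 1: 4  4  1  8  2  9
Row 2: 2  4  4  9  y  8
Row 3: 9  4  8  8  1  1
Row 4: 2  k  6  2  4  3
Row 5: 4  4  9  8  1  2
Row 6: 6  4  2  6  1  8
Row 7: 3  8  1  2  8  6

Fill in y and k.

Rows 1 and 6 each multiply to 2304, so every row has product 2304.
Row 2: 2×4×4×9×8 = 2304, so the missing entry is 2304 ÷ 2304 = 1.
Row 4: 2×6×2×4×3 = 288, so the missing entry is 2304 ÷ 288 = 8.

y = 1, k = 8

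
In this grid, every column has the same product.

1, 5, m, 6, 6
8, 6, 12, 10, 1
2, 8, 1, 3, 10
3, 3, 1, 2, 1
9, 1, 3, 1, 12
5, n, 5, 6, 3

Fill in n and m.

Columns 4 and 5 each multiply to 2160, so every column has product 2160.
Column 2: 5×6×8×3×1 = 720, so the missing entry is 2160 ÷ 720 = 3.
Column 3: 12×1×1×3×5 = 180, so the missing entry is 2160 ÷ 180 = 12.

n = 3, m = 12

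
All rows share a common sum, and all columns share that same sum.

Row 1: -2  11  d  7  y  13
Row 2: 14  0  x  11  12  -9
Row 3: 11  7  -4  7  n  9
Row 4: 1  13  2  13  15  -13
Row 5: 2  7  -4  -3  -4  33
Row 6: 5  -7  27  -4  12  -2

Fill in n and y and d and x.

n = 1, y = -5, d = 7, x = 3

Rows 4 and 5 both sum to 31, so that's the common total.
Row 3 has 11 + 7 − 4 + 7 + 9 = 30; the blank must be 31 − 30 = 1.
Row 2 has 14 + 0 + 11 + 12 − 9 = 28; the blank must be 31 − 28 = 3.
Column 5 has 12 + 1 + 15 − 4 + 12 = 36; the blank must be 31 − 36 = -5.
Row 1 has -2 + 11 + 7 − 5 + 13 = 24; the blank must be 31 − 24 = 7.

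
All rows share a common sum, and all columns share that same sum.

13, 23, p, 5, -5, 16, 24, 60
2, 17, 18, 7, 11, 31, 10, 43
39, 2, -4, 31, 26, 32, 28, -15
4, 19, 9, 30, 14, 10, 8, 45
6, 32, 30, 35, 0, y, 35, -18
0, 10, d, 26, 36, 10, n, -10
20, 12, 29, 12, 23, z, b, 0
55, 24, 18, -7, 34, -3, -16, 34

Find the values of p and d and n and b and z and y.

p = 3, d = 36, n = 31, b = 19, z = 24, y = 19

Rows 2 and 3 both sum to 139, so that's the common total.
The known cells in row 1 total 136, leaving 139 − 136 = 3 for the blank.
The known cells in row 5 total 120, leaving 139 − 120 = 19 for the blank.
The known cells in column 6 total 115, leaving 139 − 115 = 24 for the blank.
The known cells in row 7 total 120, leaving 139 − 120 = 19 for the blank.
The known cells in column 7 total 108, leaving 139 − 108 = 31 for the blank.
The known cells in row 6 total 103, leaving 139 − 103 = 36 for the blank.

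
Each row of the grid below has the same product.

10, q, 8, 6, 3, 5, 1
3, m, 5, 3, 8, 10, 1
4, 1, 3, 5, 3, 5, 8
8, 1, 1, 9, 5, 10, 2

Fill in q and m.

q = 1, m = 2

Rows 3 and 4 each multiply to 7200, so every row has product 7200.
Row 1: 10×8×6×3×5×1 = 7200, so the missing entry is 7200 ÷ 7200 = 1.
Row 2: 3×5×3×8×10×1 = 3600, so the missing entry is 7200 ÷ 3600 = 2.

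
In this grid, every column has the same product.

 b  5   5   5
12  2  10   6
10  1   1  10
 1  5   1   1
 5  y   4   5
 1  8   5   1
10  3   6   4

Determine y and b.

Columns 3 and 4 each multiply to 6000, so every column has product 6000.
Column 2: 5×2×1×5×8×3 = 1200, so the missing entry is 6000 ÷ 1200 = 5.
Column 1: 12×10×1×5×1×10 = 6000, so the missing entry is 6000 ÷ 6000 = 1.

y = 5, b = 1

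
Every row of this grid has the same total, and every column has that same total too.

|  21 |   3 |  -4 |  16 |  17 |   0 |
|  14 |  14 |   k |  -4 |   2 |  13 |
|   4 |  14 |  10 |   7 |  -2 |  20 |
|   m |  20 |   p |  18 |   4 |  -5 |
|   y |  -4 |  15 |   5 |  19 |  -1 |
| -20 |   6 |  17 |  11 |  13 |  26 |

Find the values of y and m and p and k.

Rows 1 and 3 both sum to 53, so that's the common total.
Row 2 has 14 + 14 − 4 + 2 + 13 = 39; the blank must be 53 − 39 = 14.
Column 3 has -4 + 14 + 10 + 15 + 17 = 52; the blank must be 53 − 52 = 1.
Row 5 has -4 + 15 + 5 + 19 − 1 = 34; the blank must be 53 − 34 = 19.
Row 4 has 20 + 1 + 18 + 4 − 5 = 38; the blank must be 53 − 38 = 15.

y = 19, m = 15, p = 1, k = 14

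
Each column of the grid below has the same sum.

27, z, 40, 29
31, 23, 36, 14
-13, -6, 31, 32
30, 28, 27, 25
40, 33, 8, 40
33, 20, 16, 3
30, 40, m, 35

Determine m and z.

Column 1 sums to 178 and so does column 4; that's the common total.
In column 3 the known cells total 158, leaving 178 − 158 = 20.
In column 2 the known cells total 138, leaving 178 − 138 = 40.

m = 20, z = 40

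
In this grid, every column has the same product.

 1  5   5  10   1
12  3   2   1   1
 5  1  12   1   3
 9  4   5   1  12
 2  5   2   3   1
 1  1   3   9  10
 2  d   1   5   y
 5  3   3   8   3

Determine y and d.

Columns 1 and 4 each multiply to 10800, so every column has product 10800.
Column 5: 1×1×3×12×1×10×3 = 1080, so the missing entry is 10800 ÷ 1080 = 10.
Column 2: 5×3×1×4×5×1×3 = 900, so the missing entry is 10800 ÷ 900 = 12.

y = 10, d = 12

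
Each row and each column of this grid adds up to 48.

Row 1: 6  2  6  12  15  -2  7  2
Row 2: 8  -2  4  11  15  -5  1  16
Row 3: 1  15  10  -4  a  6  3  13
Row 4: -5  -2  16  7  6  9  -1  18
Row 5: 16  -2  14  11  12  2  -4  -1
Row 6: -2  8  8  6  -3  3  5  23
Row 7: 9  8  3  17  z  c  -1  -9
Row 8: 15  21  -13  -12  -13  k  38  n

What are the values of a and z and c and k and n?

a = 4, z = 12, c = 9, k = 26, n = -14

Row 3: 1 + 15 + 10 − 4 + 6 + 3 + 13 = 44, so its missing entry is 48 − 44 = 4.
Column 8: 2 + 16 + 13 + 18 − 1 + 23 − 9 = 62, so its missing entry is 48 − 62 = -14.
Column 5: 15 + 15 + 4 + 6 + 12 − 3 − 13 = 36, so its missing entry is 48 − 36 = 12.
Row 7: 9 + 8 + 3 + 17 + 12 − 1 − 9 = 39, so its missing entry is 48 − 39 = 9.
Row 8: 15 + 21 − 13 − 12 − 13 + 38 − 14 = 22, so its missing entry is 48 − 22 = 26.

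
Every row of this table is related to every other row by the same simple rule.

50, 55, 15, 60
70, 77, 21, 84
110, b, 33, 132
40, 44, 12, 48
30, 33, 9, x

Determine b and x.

Each row is a constant multiple of every other row — this is a multiplication table with the headers hidden.
Row 3 is 110/50 = 11/5 times row 1, so its entry in column 2 is 55 × 11/5 = 121.
Row 5 is 30/50 = 3/5 times row 1, so its entry in column 4 is 60 × 3/5 = 36.

b = 121, x = 36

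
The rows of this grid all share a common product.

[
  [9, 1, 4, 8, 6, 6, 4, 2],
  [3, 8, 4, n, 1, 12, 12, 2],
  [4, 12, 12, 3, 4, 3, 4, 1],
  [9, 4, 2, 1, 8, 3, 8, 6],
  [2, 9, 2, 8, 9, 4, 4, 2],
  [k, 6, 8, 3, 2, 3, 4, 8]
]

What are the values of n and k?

n = 3, k = 3

Rows 4 and 5 each multiply to 82944, so every row has product 82944.
Row 2: 3×8×4×1×12×12×2 = 27648, so the missing entry is 82944 ÷ 27648 = 3.
Row 6: 6×8×3×2×3×4×8 = 27648, so the missing entry is 82944 ÷ 27648 = 3.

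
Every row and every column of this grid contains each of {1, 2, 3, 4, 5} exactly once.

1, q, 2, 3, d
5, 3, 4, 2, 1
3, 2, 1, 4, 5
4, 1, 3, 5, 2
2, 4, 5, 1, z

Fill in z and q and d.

For row 5, column 5: row 5 already has {1, 2, 4, 5}; that leaves 3.
For row 1, column 5: column 5 already has {1, 2, 3, 5}; that leaves 4.
At (row 1, col 2): row 1 already has {1, 2, 3, 4}, so the value is 5.

z = 3, q = 5, d = 4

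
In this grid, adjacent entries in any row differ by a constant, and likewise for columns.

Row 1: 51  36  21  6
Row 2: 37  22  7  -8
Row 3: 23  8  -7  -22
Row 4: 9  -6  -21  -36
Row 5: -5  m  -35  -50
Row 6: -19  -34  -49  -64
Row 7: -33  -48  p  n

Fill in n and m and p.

Along each row the entries change by -15 per step; down each column they change by -14.
Row 7: from -33 at column 1, stepping by -15 to column 4 gives -78.
Row 5: from -5 at column 1, stepping by -15 to column 2 gives -20.
Row 7: from -33 at column 1, stepping by -15 to column 3 gives -63.

n = -78, m = -20, p = -63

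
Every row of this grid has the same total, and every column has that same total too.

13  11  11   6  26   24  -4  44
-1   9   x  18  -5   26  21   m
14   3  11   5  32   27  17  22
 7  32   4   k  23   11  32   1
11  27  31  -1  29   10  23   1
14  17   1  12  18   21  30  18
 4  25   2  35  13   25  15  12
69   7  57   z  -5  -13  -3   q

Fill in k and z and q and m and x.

Rows 1 and 3 both sum to 131, so that's the common total.
Column 3: 11 + 11 + 4 + 31 + 1 + 2 + 57 = 117, so its missing entry is 131 − 117 = 14.
Row 2: -1 + 9 + 14 + 18 − 5 + 26 + 21 = 82, so its missing entry is 131 − 82 = 49.
Column 8: 44 + 49 + 22 + 1 + 1 + 18 + 12 = 147, so its missing entry is 131 − 147 = -16.
Row 8: 69 + 7 + 57 − 5 − 13 − 3 − 16 = 96, so its missing entry is 131 − 96 = 35.
Row 4: 7 + 32 + 4 + 23 + 11 + 32 + 1 = 110, so its missing entry is 131 − 110 = 21.

k = 21, z = 35, q = -16, m = 49, x = 14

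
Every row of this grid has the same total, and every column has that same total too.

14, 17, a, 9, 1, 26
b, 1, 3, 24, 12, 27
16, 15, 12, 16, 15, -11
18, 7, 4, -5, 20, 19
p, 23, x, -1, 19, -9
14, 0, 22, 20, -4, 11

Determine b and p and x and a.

b = -4, p = 5, x = 26, a = -4

Rows 3 and 4 both sum to 63, so that's the common total.
The known cells in row 2 total 67, leaving 63 − 67 = -4 for the blank.
The known cells in row 1 total 67, leaving 63 − 67 = -4 for the blank.
The known cells in column 1 total 58, leaving 63 − 58 = 5 for the blank.
The known cells in row 5 total 37, leaving 63 − 37 = 26 for the blank.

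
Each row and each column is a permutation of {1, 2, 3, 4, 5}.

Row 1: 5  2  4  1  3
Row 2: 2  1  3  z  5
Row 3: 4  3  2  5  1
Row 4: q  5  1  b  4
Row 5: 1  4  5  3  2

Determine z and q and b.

Cell (2,4): row 2 already has {1, 2, 3, 5} → 4.
At (row 4, col 4): column 4 already has {1, 3, 4, 5}, so the value is 2.
At (row 4, col 1): row 4 already has {1, 2, 4, 5}, so the value is 3.

z = 4, q = 3, b = 2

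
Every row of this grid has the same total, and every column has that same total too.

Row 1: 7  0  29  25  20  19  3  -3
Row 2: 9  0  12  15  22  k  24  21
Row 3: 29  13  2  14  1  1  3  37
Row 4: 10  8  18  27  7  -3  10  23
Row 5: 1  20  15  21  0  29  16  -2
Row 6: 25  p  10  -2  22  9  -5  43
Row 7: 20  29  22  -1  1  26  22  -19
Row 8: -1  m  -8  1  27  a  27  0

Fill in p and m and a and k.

Rows 1 and 3 both sum to 100, so that's the common total.
Row 6 has 25 + 10 − 2 + 22 + 9 − 5 + 43 = 102; the blank must be 100 − 102 = -2.
Column 2 has 0 + 0 + 13 + 8 + 20 − 2 + 29 = 68; the blank must be 100 − 68 = 32.
Row 8 has -1 + 32 − 8 + 1 + 27 + 27 + 0 = 78; the blank must be 100 − 78 = 22.
Row 2 has 9 + 0 + 12 + 15 + 22 + 24 + 21 = 103; the blank must be 100 − 103 = -3.

p = -2, m = 32, a = 22, k = -3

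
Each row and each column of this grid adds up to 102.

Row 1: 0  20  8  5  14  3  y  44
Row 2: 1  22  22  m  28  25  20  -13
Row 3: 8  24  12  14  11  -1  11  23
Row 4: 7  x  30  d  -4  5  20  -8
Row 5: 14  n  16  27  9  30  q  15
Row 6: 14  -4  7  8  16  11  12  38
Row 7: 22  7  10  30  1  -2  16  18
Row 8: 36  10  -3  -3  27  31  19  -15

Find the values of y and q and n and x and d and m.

Row 2: 1 + 22 + 22 + 28 + 25 + 20 − 13 = 105, so its missing entry is 102 − 105 = -3.
Row 1: 0 + 20 + 8 + 5 + 14 + 3 + 44 = 94, so its missing entry is 102 − 94 = 8.
Column 7: 8 + 20 + 11 + 20 + 12 + 16 + 19 = 106, so its missing entry is 102 − 106 = -4.
Column 4: 5 − 3 + 14 + 27 + 8 + 30 − 3 = 78, so its missing entry is 102 − 78 = 24.
Row 4: 7 + 30 + 24 − 4 + 5 + 20 − 8 = 74, so its missing entry is 102 − 74 = 28.
Row 5: 14 + 16 + 27 + 9 + 30 − 4 + 15 = 107, so its missing entry is 102 − 107 = -5.

y = 8, q = -4, n = -5, x = 28, d = 24, m = -3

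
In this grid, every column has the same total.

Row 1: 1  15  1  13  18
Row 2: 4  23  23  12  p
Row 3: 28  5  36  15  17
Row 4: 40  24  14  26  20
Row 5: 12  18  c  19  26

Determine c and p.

Column 2 sums to 85 and so does column 4; that's the common total.
In column 3 the known cells total 74, leaving 85 − 74 = 11.
In column 5 the known cells total 81, leaving 85 − 81 = 4.

c = 11, p = 4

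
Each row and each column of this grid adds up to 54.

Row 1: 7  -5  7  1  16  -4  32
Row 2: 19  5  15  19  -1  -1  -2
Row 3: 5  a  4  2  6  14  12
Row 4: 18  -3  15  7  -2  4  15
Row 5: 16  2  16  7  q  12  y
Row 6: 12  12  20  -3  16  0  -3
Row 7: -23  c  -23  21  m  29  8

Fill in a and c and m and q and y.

The known cells in row 3 total 43, leaving 54 − 43 = 11 for the blank.
The known cells in column 2 total 22, leaving 54 − 22 = 32 for the blank.
The known cells in column 7 total 62, leaving 54 − 62 = -8 for the blank.
The known cells in row 5 total 45, leaving 54 − 45 = 9 for the blank.
The known cells in row 7 total 44, leaving 54 − 44 = 10 for the blank.

a = 11, c = 32, m = 10, q = 9, y = -8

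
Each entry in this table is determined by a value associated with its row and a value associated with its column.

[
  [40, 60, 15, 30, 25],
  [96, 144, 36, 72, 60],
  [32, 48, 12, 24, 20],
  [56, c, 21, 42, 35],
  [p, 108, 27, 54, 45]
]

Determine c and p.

Each row is a constant multiple of every other row — this is a multiplication table with the headers hidden.
Row 4 is 21/15 = 7/5 times row 1, so its entry in column 2 is 60 × 7/5 = 84.
Row 5 is 27/15 = 9/5 times row 1, so its entry in column 1 is 40 × 9/5 = 72.

c = 84, p = 72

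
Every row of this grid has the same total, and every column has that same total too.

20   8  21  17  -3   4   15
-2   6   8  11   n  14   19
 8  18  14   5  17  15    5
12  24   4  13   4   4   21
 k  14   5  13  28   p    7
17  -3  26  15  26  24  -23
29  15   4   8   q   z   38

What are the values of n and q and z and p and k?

Rows 1 and 3 both sum to 82, so that's the common total.
The known cells in column 1 total 84, leaving 82 − 84 = -2 for the blank.
The known cells in row 2 total 56, leaving 82 − 56 = 26 for the blank.
The known cells in column 5 total 98, leaving 82 − 98 = -16 for the blank.
The known cells in row 7 total 78, leaving 82 − 78 = 4 for the blank.
The known cells in row 5 total 65, leaving 82 − 65 = 17 for the blank.

n = 26, q = -16, z = 4, p = 17, k = -2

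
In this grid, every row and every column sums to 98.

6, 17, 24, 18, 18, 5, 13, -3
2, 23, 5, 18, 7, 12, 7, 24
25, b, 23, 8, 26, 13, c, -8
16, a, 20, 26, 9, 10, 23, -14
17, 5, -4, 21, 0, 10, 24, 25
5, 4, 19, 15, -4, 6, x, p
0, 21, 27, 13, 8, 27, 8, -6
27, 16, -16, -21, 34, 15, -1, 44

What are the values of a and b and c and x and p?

a = 8, b = 4, c = 7, x = 17, p = 36

Row 4: 16 + 20 + 26 + 9 + 10 + 23 − 14 = 90, so its missing entry is 98 − 90 = 8.
Column 2: 17 + 23 + 8 + 5 + 4 + 21 + 16 = 94, so its missing entry is 98 − 94 = 4.
Column 8: -3 + 24 − 8 − 14 + 25 − 6 + 44 = 62, so its missing entry is 98 − 62 = 36.
Row 3: 25 + 4 + 23 + 8 + 26 + 13 − 8 = 91, so its missing entry is 98 − 91 = 7.
Row 6: 5 + 4 + 19 + 15 − 4 + 6 + 36 = 81, so its missing entry is 98 − 81 = 17.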